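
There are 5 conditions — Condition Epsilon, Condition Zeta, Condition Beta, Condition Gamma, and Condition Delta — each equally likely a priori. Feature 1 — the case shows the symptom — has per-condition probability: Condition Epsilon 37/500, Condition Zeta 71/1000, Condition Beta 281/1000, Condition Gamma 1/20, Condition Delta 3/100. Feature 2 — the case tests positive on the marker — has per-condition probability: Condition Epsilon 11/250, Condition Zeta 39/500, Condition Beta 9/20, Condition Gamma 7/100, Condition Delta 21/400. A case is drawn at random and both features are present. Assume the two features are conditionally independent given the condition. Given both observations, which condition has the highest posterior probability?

With a uniform prior (1/5 each), posterior ∝ likelihood:
  Condition Epsilon: 0.074 × 0.044 = 0.003256
  Condition Zeta: 0.071 × 0.078 = 0.005538
  Condition Beta: 0.281 × 0.45 = 0.12645
  Condition Gamma: 0.05 × 0.07 = 0.0035
  Condition Delta: 0.03 × 0.0525 = 0.001575
Total = 0.140319.
Largest term belongs to Condition Beta, so Condition Beta is most probable.

Condition Beta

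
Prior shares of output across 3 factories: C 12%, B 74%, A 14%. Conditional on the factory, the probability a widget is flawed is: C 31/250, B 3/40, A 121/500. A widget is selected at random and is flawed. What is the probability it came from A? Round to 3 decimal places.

0.325

By Bayes' rule, posterior ∝ prior × likelihood:
  C: 0.12 × 0.124 = 0.01488
  B: 0.74 × 0.075 = 0.0555
  A: 0.14 × 0.242 = 0.03388
Total = 0.10426.
P(A | evidence) = 0.03388 / 0.10426 ≈ 0.325.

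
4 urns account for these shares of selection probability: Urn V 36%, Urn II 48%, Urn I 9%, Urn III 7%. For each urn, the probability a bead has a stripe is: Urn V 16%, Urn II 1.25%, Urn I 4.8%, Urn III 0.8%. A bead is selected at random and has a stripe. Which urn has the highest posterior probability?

Urn V

Prior × likelihood for each hypothesis:
  Urn V: 0.36 × 0.16 = 0.0576
  Urn II: 0.48 × 0.0125 = 0.006
  Urn I: 0.09 × 0.048 = 0.00432
  Urn III: 0.07 × 0.008 = 0.00056
Normalizing constant = 0.06848.
Largest term belongs to Urn V, so Urn V is most probable.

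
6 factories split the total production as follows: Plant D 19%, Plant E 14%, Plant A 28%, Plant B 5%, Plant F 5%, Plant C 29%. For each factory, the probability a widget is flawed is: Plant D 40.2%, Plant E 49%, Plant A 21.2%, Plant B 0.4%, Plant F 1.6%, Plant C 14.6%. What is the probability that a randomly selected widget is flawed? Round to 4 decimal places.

0.2477

Unnormalized posteriors (prior × likelihood):
  Plant D: 0.19 × 0.402 = 0.07638
  Plant E: 0.14 × 0.49 = 0.0686
  Plant A: 0.28 × 0.212 = 0.05936
  Plant B: 0.05 × 0.004 = 0.0002
  Plant F: 0.05 × 0.016 = 0.0008
  Plant C: 0.29 × 0.146 = 0.04234
P(flawed) = 0.07638 + 0.0686 + 0.05936 + 0.0002 + 0.0008 + 0.04234 = 0.24768 → 0.2477.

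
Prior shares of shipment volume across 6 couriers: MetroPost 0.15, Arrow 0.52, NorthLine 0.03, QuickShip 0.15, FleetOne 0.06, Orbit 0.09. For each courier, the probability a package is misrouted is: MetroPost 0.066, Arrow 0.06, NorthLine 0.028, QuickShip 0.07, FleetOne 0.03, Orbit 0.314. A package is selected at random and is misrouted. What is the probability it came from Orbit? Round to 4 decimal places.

0.3425

Prior × likelihood for each hypothesis:
  MetroPost: 0.15 × 0.066 = 0.0099
  Arrow: 0.52 × 0.06 = 0.0312
  NorthLine: 0.03 × 0.028 = 0.00084
  QuickShip: 0.15 × 0.07 = 0.0105
  FleetOne: 0.06 × 0.03 = 0.0018
  Orbit: 0.09 × 0.314 = 0.02826
Normalizing constant = 0.0825.
P(Orbit | evidence) = 0.02826 / 0.0825 ≈ 0.3425.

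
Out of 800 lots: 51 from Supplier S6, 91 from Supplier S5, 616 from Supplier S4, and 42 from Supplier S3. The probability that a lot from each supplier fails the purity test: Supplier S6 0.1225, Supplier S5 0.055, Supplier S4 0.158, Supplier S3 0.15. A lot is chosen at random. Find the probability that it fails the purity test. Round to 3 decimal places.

Prior × likelihood for each hypothesis:
  Supplier S6: 0.06375 × 0.1225 = 0.007809375
  Supplier S5: 0.11375 × 0.055 = 0.00625625
  Supplier S4: 0.77 × 0.158 = 0.12166
  Supplier S3: 0.0525 × 0.15 = 0.007875
P(off-spec) = 0.007809375 + 0.00625625 + 0.12166 + 0.007875 = 0.143600625 → 0.144.

0.144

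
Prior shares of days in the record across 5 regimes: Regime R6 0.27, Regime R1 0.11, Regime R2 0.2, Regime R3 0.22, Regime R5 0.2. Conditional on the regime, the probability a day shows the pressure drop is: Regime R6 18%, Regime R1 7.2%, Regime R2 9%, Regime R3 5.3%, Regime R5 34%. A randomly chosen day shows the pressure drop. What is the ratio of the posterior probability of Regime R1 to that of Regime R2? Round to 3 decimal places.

Compute prior × likelihood for every hypothesis:
  Regime R6: 0.27 × 0.18 = 0.0486
  Regime R1: 0.11 × 0.072 = 0.00792
  Regime R2: 0.2 × 0.09 = 0.018
  Regime R3: 0.22 × 0.053 = 0.01166
  Regime R5: 0.2 × 0.34 = 0.068
Normalizing constant = 0.15418.
The ratio is 0.00792 / 0.018 (the normalizer cancels) = 0.440.

0.440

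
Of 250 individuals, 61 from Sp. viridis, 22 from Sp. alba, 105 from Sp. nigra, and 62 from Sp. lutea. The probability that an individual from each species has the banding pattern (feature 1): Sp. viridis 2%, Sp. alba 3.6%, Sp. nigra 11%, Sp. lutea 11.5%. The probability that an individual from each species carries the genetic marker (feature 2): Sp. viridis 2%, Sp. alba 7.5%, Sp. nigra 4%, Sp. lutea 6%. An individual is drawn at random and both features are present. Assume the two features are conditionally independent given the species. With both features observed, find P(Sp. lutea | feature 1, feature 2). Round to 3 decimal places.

By Bayes' rule, posterior ∝ prior × likelihood:
  Sp. viridis: 0.244 × 0.02 × 0.02 = 0.0000976
  Sp. alba: 0.088 × 0.036 × 0.075 = 0.0002376
  Sp. nigra: 0.42 × 0.11 × 0.04 = 0.001848
  Sp. lutea: 0.248 × 0.115 × 0.06 = 0.0017112
Sum = 0.0038944.
P(Sp. lutea | evidence) = 0.0017112 / 0.0038944 ≈ 0.439.

0.439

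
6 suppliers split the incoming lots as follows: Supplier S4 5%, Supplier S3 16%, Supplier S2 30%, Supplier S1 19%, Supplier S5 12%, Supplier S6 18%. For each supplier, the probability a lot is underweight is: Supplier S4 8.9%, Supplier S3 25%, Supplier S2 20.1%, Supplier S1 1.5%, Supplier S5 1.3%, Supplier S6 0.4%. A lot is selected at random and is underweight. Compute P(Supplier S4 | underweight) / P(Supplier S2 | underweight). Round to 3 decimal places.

0.074

By Bayes' rule, posterior ∝ prior × likelihood:
  Supplier S4: 0.05 × 0.089 = 0.00445
  Supplier S3: 0.16 × 0.25 = 0.04
  Supplier S2: 0.3 × 0.201 = 0.0603
  Supplier S1: 0.19 × 0.015 = 0.00285
  Supplier S5: 0.12 × 0.013 = 0.00156
  Supplier S6: 0.18 × 0.004 = 0.00072
Normalizing constant = 0.10988.
The ratio is 0.00445 / 0.0603 (the normalizer cancels) = 0.074.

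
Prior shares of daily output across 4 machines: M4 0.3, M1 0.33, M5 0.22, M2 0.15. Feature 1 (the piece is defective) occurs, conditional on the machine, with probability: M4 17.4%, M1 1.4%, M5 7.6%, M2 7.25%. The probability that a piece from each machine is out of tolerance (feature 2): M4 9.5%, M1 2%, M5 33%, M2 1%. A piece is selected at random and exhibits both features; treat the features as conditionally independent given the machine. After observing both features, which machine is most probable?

Prior × likelihood for each hypothesis:
  M4: 0.3 × 0.174 × 0.095 = 0.004959
  M1: 0.33 × 0.014 × 0.02 = 0.0000924
  M5: 0.22 × 0.076 × 0.33 = 0.0055176
  M2: 0.15 × 0.0725 × 0.01 = 0.00010875
Total = 0.01067775.
Largest term belongs to M5, so M5 is most probable.

M5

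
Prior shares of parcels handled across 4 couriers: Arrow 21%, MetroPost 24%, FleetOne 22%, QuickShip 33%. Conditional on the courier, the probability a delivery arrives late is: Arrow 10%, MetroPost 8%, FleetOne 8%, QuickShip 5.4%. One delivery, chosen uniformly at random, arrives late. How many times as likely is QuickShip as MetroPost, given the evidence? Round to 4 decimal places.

Unnormalized posteriors (prior × likelihood):
  Arrow: 0.21 × 0.1 = 0.021
  MetroPost: 0.24 × 0.08 = 0.0192
  FleetOne: 0.22 × 0.08 = 0.0176
  QuickShip: 0.33 × 0.054 = 0.01782
Normalizing constant = 0.07562.
The ratio is 0.01782 / 0.0192 (the normalizer cancels) = 0.9281.

0.9281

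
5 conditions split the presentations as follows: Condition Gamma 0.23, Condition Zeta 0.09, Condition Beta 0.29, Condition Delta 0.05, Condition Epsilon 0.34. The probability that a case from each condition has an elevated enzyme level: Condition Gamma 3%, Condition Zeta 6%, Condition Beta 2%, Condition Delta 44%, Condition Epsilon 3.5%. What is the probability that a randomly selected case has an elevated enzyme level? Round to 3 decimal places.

0.052

Prior × likelihood for each hypothesis:
  Condition Gamma: 0.23 × 0.03 = 0.0069
  Condition Zeta: 0.09 × 0.06 = 0.0054
  Condition Beta: 0.29 × 0.02 = 0.0058
  Condition Delta: 0.05 × 0.44 = 0.022
  Condition Epsilon: 0.34 × 0.035 = 0.0119
P(elevated) = 0.0069 + 0.0054 + 0.0058 + 0.022 + 0.0119 = 0.052 → 0.052.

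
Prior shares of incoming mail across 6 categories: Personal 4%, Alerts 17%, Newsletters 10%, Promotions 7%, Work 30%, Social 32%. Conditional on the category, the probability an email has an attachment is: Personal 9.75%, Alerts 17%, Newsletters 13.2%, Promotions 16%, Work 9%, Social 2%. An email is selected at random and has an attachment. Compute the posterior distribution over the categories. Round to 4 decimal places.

Personal 0.0430, Alerts 0.3190, Newsletters 0.1457, Promotions 0.1236, Work 0.2980, Social 0.0706

Prior × likelihood for each hypothesis:
  Personal: 0.04 × 0.0975 = 0.0039
  Alerts: 0.17 × 0.17 = 0.0289
  Newsletters: 0.1 × 0.132 = 0.0132
  Promotions: 0.07 × 0.16 = 0.0112
  Work: 0.3 × 0.09 = 0.027
  Social: 0.32 × 0.02 = 0.0064
Sum = 0.0906.
P(Personal | attachment) = 0.0039/0.0906 ≈ 0.0430
P(Alerts | attachment) = 0.0289/0.0906 ≈ 0.3190
P(Newsletters | attachment) = 0.0132/0.0906 ≈ 0.1457
P(Promotions | attachment) = 0.0112/0.0906 ≈ 0.1236
P(Work | attachment) = 0.027/0.0906 ≈ 0.2980
P(Social | attachment) = 0.0064/0.0906 ≈ 0.0706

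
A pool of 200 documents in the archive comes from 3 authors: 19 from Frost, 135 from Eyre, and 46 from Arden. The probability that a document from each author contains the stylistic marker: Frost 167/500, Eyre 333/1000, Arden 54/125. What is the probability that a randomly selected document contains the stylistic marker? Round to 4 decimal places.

0.3559

Prior × likelihood for each hypothesis:
  Frost: 0.095 × 0.334 = 0.03173
  Eyre: 0.675 × 0.333 = 0.224775
  Arden: 0.23 × 0.432 = 0.09936
P(marker) = 0.03173 + 0.224775 + 0.09936 = 0.355865 → 0.3559.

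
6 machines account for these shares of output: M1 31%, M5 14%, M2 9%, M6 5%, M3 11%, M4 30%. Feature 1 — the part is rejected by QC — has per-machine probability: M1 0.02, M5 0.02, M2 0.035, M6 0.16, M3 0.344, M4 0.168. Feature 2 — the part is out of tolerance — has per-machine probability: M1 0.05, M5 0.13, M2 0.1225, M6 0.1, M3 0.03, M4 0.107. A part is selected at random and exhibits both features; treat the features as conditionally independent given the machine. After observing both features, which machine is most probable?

M4

By Bayes' rule, posterior ∝ prior × likelihood:
  M1: 0.31 × 0.02 × 0.05 = 0.00031
  M5: 0.14 × 0.02 × 0.13 = 0.000364
  M2: 0.09 × 0.035 × 0.1225 = 0.000385875
  M6: 0.05 × 0.16 × 0.1 = 0.0008
  M3: 0.11 × 0.344 × 0.03 = 0.0011352
  M4: 0.3 × 0.168 × 0.107 = 0.0053928
Normalizing constant = 0.008387875.
Largest term belongs to M4, so M4 is most probable.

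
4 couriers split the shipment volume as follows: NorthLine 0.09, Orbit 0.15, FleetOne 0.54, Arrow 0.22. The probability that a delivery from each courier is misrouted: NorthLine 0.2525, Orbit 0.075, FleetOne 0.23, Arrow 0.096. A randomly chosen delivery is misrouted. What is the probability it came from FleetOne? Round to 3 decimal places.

Compute prior × likelihood for every hypothesis:
  NorthLine: 0.09 × 0.2525 = 0.022725
  Orbit: 0.15 × 0.075 = 0.01125
  FleetOne: 0.54 × 0.23 = 0.1242
  Arrow: 0.22 × 0.096 = 0.02112
Normalizing constant = 0.179295.
P(FleetOne | evidence) = 0.1242 / 0.179295 ≈ 0.693.

0.693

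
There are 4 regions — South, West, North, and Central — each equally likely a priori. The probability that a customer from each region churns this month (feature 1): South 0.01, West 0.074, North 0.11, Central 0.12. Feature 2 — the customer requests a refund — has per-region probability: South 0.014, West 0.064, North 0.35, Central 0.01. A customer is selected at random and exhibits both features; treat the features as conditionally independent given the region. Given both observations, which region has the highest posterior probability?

North

Since the prior is uniform, the posterior is proportional to the likelihood:
  South: 0.01 × 0.014 = 0.00014
  West: 0.074 × 0.064 = 0.004736
  North: 0.11 × 0.35 = 0.0385
  Central: 0.12 × 0.01 = 0.0012
Sum = 0.044576.
Largest term belongs to North, so North is most probable.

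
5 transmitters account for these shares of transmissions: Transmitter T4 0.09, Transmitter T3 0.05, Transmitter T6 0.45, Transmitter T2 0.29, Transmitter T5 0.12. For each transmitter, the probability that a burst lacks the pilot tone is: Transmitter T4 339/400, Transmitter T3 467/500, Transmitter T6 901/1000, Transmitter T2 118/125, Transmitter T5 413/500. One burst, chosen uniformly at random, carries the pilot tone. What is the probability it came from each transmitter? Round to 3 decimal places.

Transmitter T4 0.139, Transmitter T3 0.033, Transmitter T6 0.451, Transmitter T2 0.165, Transmitter T5 0.212

Taking complements, P(pilot | each) = Transmitter T4 0.1525, Transmitter T3 0.066, Transmitter T6 0.099, Transmitter T2 0.056, Transmitter T5 0.174.
By Bayes' rule, posterior ∝ prior × likelihood:
  Transmitter T4: 0.09 × 0.1525 = 0.013725
  Transmitter T3: 0.05 × 0.066 = 0.0033
  Transmitter T6: 0.45 × 0.099 = 0.04455
  Transmitter T2: 0.29 × 0.056 = 0.01624
  Transmitter T5: 0.12 × 0.174 = 0.02088
Normalizing constant = 0.098695.
P(Transmitter T4 | pilot) = 0.013725/0.098695 ≈ 0.139
P(Transmitter T3 | pilot) = 0.0033/0.098695 ≈ 0.033
P(Transmitter T6 | pilot) = 0.04455/0.098695 ≈ 0.451
P(Transmitter T2 | pilot) = 0.01624/0.098695 ≈ 0.165
P(Transmitter T5 | pilot) = 0.02088/0.098695 ≈ 0.212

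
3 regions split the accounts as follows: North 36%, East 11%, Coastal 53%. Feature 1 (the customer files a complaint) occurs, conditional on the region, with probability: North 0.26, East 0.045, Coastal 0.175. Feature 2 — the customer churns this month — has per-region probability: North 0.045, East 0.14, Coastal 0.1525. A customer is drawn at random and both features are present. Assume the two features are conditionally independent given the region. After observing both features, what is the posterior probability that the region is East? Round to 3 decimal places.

Unnormalized posteriors (prior × likelihood):
  North: 0.36 × 0.26 × 0.045 = 0.004212
  East: 0.11 × 0.045 × 0.14 = 0.000693
  Coastal: 0.53 × 0.175 × 0.1525 = 0.014144375
Sum = 0.019049375.
P(East | evidence) = 0.000693 / 0.019049375 ≈ 0.036.

0.036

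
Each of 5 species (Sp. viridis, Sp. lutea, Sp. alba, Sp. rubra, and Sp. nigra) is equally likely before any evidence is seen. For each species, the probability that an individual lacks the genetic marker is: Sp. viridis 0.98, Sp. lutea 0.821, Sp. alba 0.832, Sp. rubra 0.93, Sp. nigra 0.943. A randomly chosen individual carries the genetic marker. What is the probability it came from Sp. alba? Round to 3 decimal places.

0.340

Taking complements, P(marker | each) = Sp. viridis 0.02, Sp. lutea 0.179, Sp. alba 0.168, Sp. rubra 0.07, Sp. nigra 0.057.
Since the prior is uniform, the posterior is proportional to the likelihood:
  Sp. viridis: 0.02
  Sp. lutea: 0.179
  Sp. alba: 0.168
  Sp. rubra: 0.07
  Sp. nigra: 0.057
Normalizing constant = 0.494.
P(Sp. alba | evidence) = 0.168 / 0.494 ≈ 0.340.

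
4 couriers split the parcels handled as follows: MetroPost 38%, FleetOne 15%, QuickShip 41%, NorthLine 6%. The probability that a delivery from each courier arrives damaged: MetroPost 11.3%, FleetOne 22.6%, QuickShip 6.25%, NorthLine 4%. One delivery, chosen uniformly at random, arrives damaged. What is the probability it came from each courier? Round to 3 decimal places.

MetroPost 0.409, FleetOne 0.323, QuickShip 0.244, NorthLine 0.023

By Bayes' rule, posterior ∝ prior × likelihood:
  MetroPost: 0.38 × 0.113 = 0.04294
  FleetOne: 0.15 × 0.226 = 0.0339
  QuickShip: 0.41 × 0.0625 = 0.025625
  NorthLine: 0.06 × 0.04 = 0.0024
Sum = 0.104865.
P(MetroPost | damaged) = 0.04294/0.104865 ≈ 0.409
P(FleetOne | damaged) = 0.0339/0.104865 ≈ 0.323
P(QuickShip | damaged) = 0.025625/0.104865 ≈ 0.244
P(NorthLine | damaged) = 0.0024/0.104865 ≈ 0.023
(Check: 0.409+0.323+0.244+0.023 = 0.999.)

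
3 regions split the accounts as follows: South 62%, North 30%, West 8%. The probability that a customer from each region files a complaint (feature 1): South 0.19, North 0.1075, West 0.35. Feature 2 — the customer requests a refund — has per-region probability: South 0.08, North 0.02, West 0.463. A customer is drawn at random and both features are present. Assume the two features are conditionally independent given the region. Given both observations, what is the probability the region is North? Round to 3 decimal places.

Compute prior × likelihood for every hypothesis:
  South: 0.62 × 0.19 × 0.08 = 0.009424
  North: 0.3 × 0.1075 × 0.02 = 0.000645
  West: 0.08 × 0.35 × 0.463 = 0.012964
Sum = 0.023033.
P(North | evidence) = 0.000645 / 0.023033 ≈ 0.028.

0.028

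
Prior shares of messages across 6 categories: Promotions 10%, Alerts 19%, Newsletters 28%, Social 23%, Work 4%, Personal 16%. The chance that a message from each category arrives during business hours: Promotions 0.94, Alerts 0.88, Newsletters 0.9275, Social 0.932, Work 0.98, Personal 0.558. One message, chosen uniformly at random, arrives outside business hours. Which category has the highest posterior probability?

Taking complements, P(off-hours | each) = Promotions 0.06, Alerts 0.12, Newsletters 0.0725, Social 0.068, Work 0.02, Personal 0.442.
Compute prior × likelihood for every hypothesis:
  Promotions: 0.1 × 0.06 = 0.006
  Alerts: 0.19 × 0.12 = 0.0228
  Newsletters: 0.28 × 0.0725 = 0.0203
  Social: 0.23 × 0.068 = 0.01564
  Work: 0.04 × 0.02 = 0.0008
  Personal: 0.16 × 0.442 = 0.07072
Normalizing constant = 0.13626.
Largest term belongs to Personal, so Personal is most probable.

Personal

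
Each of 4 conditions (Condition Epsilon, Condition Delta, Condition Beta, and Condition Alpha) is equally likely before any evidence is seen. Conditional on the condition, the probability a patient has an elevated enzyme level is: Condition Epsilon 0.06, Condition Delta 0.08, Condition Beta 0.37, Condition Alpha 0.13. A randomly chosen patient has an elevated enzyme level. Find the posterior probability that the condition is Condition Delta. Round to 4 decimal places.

Since the prior is uniform, the posterior is proportional to the likelihood:
  Condition Epsilon: 0.06
  Condition Delta: 0.08
  Condition Beta: 0.37
  Condition Alpha: 0.13
Total = 0.64.
P(Condition Delta | evidence) = 0.08 / 0.64 ≈ 0.1250.

0.1250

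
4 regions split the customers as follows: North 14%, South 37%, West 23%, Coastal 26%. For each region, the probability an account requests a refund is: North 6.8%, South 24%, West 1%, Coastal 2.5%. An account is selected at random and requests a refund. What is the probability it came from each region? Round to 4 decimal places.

By Bayes' rule, posterior ∝ prior × likelihood:
  North: 0.14 × 0.068 = 0.00952
  South: 0.37 × 0.24 = 0.0888
  West: 0.23 × 0.01 = 0.0023
  Coastal: 0.26 × 0.025 = 0.0065
Normalizing constant = 0.10712.
P(North | refund) = 0.00952/0.10712 ≈ 0.0889
P(South | refund) = 0.0888/0.10712 ≈ 0.8290
P(West | refund) = 0.0023/0.10712 ≈ 0.0215
P(Coastal | refund) = 0.0065/0.10712 ≈ 0.0607

North 0.0889, South 0.8290, West 0.0215, Coastal 0.0607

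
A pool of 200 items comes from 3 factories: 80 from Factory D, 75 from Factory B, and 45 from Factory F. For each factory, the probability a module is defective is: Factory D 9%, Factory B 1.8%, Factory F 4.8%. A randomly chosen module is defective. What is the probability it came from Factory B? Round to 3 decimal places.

Compute prior × likelihood for every hypothesis:
  Factory D: 0.4 × 0.09 = 0.036
  Factory B: 0.375 × 0.018 = 0.00675
  Factory F: 0.225 × 0.048 = 0.0108
Normalizing constant = 0.05355.
P(Factory B | evidence) = 0.00675 / 0.05355 ≈ 0.126.

0.126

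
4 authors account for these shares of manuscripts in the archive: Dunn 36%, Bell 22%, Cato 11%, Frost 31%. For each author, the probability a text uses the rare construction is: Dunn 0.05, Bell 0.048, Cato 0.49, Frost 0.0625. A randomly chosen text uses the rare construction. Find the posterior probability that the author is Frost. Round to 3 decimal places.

0.190

Prior × likelihood for each hypothesis:
  Dunn: 0.36 × 0.05 = 0.018
  Bell: 0.22 × 0.048 = 0.01056
  Cato: 0.11 × 0.49 = 0.0539
  Frost: 0.31 × 0.0625 = 0.019375
Normalizing constant = 0.101835.
P(Frost | evidence) = 0.019375 / 0.101835 ≈ 0.190.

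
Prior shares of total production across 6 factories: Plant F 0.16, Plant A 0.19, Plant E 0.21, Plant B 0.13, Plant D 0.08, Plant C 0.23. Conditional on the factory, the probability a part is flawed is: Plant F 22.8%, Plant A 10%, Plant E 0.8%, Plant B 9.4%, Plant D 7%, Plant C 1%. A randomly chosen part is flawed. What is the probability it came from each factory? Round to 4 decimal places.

Unnormalized posteriors (prior × likelihood):
  Plant F: 0.16 × 0.228 = 0.03648
  Plant A: 0.19 × 0.1 = 0.019
  Plant E: 0.21 × 0.008 = 0.00168
  Plant B: 0.13 × 0.094 = 0.01222
  Plant D: 0.08 × 0.07 = 0.0056
  Plant C: 0.23 × 0.01 = 0.0023
Normalizing constant = 0.07728.
P(Plant F | flawed) = 0.03648/0.07728 ≈ 0.4720
P(Plant A | flawed) = 0.019/0.07728 ≈ 0.2459
P(Plant E | flawed) = 0.00168/0.07728 ≈ 0.0217
P(Plant B | flawed) = 0.01222/0.07728 ≈ 0.1581
P(Plant D | flawed) = 0.0056/0.07728 ≈ 0.0725
P(Plant C | flawed) = 0.0023/0.07728 ≈ 0.0298

Plant F 0.4720, Plant A 0.2459, Plant E 0.0217, Plant B 0.1581, Plant D 0.0725, Plant C 0.0298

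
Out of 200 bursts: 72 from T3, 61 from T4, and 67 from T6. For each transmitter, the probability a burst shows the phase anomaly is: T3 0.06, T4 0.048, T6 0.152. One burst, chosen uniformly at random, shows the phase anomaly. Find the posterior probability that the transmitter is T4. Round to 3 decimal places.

0.168

Compute prior × likelihood for every hypothesis:
  T3: 0.36 × 0.06 = 0.0216
  T4: 0.305 × 0.048 = 0.01464
  T6: 0.335 × 0.152 = 0.05092
Sum = 0.08716.
P(T4 | evidence) = 0.01464 / 0.08716 ≈ 0.168.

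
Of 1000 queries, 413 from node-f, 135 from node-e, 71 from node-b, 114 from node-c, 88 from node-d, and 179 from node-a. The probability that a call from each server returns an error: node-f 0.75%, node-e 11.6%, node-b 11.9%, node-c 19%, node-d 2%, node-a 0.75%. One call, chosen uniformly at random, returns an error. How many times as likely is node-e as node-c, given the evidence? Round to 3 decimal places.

Unnormalized posteriors (prior × likelihood):
  node-f: 0.413 × 0.0075 = 0.0030975
  node-e: 0.135 × 0.116 = 0.01566
  node-b: 0.071 × 0.119 = 0.008449
  node-c: 0.114 × 0.19 = 0.02166
  node-d: 0.088 × 0.02 = 0.00176
  node-a: 0.179 × 0.0075 = 0.0013425
Normalizing constant = 0.051969.
The ratio is 0.01566 / 0.02166 (the normalizer cancels) = 0.723.

0.723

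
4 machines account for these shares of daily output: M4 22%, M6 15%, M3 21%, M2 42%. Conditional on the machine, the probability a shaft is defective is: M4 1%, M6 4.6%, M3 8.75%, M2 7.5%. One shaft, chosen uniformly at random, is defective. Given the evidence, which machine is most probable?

Prior × likelihood for each hypothesis:
  M4: 0.22 × 0.01 = 0.0022
  M6: 0.15 × 0.046 = 0.0069
  M3: 0.21 × 0.0875 = 0.018375
  M2: 0.42 × 0.075 = 0.0315
Sum = 0.058975.
Largest term belongs to M2, so M2 is most probable.

M2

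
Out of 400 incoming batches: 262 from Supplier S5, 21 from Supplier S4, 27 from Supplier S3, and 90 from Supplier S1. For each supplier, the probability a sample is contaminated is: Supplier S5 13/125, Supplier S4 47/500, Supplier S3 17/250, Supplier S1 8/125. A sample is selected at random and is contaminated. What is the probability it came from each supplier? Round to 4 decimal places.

Supplier S5 0.7401, Supplier S4 0.0536, Supplier S3 0.0499, Supplier S1 0.1564

Compute prior × likelihood for every hypothesis:
  Supplier S5: 0.655 × 0.104 = 0.06812
  Supplier S4: 0.0525 × 0.094 = 0.004935
  Supplier S3: 0.0675 × 0.068 = 0.00459
  Supplier S1: 0.225 × 0.064 = 0.0144
Normalizing constant = 0.092045.
P(Supplier S5 | contaminated) = 0.06812/0.092045 ≈ 0.7401
P(Supplier S4 | contaminated) = 0.004935/0.092045 ≈ 0.0536
P(Supplier S3 | contaminated) = 0.00459/0.092045 ≈ 0.0499
P(Supplier S1 | contaminated) = 0.0144/0.092045 ≈ 0.1564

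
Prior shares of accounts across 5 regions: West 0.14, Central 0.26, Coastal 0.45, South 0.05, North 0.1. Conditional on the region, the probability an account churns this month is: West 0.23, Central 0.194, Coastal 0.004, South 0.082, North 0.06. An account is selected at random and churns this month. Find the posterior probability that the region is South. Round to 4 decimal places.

Prior × likelihood for each hypothesis:
  West: 0.14 × 0.23 = 0.0322
  Central: 0.26 × 0.194 = 0.05044
  Coastal: 0.45 × 0.004 = 0.0018
  South: 0.05 × 0.082 = 0.0041
  North: 0.1 × 0.06 = 0.006
Total = 0.09454.
P(South | evidence) = 0.0041 / 0.09454 ≈ 0.0434.

0.0434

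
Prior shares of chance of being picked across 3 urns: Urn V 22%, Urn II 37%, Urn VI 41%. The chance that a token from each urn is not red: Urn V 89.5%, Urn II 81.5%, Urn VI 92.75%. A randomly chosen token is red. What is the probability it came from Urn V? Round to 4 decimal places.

0.1905

Taking complements, P(red | each) = Urn V 0.105, Urn II 0.185, Urn VI 0.0725.
Unnormalized posteriors (prior × likelihood):
  Urn V: 0.22 × 0.105 = 0.0231
  Urn II: 0.37 × 0.185 = 0.06845
  Urn VI: 0.41 × 0.0725 = 0.029725
Total = 0.121275.
P(Urn V | evidence) = 0.0231 / 0.121275 ≈ 0.1905.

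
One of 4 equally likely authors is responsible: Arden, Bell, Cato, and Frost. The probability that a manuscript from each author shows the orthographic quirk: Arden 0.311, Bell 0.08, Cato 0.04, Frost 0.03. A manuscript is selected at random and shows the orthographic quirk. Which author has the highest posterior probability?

Since the prior is uniform, the posterior is proportional to the likelihood:
  Arden: 0.311
  Bell: 0.08
  Cato: 0.04
  Frost: 0.03
Sum = 0.461.
Largest term belongs to Arden, so Arden is most probable.

Arden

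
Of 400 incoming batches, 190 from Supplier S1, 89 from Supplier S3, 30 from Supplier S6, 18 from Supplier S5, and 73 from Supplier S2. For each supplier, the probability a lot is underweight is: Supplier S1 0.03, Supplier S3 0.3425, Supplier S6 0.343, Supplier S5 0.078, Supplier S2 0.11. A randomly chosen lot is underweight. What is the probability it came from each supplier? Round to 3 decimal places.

By Bayes' rule, posterior ∝ prior × likelihood:
  Supplier S1: 0.475 × 0.03 = 0.01425
  Supplier S3: 0.2225 × 0.3425 = 0.07620625
  Supplier S6: 0.075 × 0.343 = 0.025725
  Supplier S5: 0.045 × 0.078 = 0.00351
  Supplier S2: 0.1825 × 0.11 = 0.020075
Total = 0.13976625.
P(Supplier S1 | underweight) = 0.01425/0.13976625 ≈ 0.102
P(Supplier S3 | underweight) = 0.07620625/0.13976625 ≈ 0.545
P(Supplier S6 | underweight) = 0.025725/0.13976625 ≈ 0.184
P(Supplier S5 | underweight) = 0.00351/0.13976625 ≈ 0.025
P(Supplier S2 | underweight) = 0.020075/0.13976625 ≈ 0.144

Supplier S1 0.102, Supplier S3 0.545, Supplier S6 0.184, Supplier S5 0.025, Supplier S2 0.144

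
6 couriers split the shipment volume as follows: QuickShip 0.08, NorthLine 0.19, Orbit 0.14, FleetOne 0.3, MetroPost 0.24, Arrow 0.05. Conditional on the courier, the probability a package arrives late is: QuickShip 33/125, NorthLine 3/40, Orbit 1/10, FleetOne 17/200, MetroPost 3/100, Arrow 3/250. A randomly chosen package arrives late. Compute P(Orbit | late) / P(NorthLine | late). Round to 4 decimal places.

By Bayes' rule, posterior ∝ prior × likelihood:
  QuickShip: 0.08 × 0.264 = 0.02112
  NorthLine: 0.19 × 0.075 = 0.01425
  Orbit: 0.14 × 0.1 = 0.014
  FleetOne: 0.3 × 0.085 = 0.0255
  MetroPost: 0.24 × 0.03 = 0.0072
  Arrow: 0.05 × 0.012 = 0.0006
Normalizing constant = 0.08267.
The ratio is 0.014 / 0.01425 (the normalizer cancels) = 0.9825.

0.9825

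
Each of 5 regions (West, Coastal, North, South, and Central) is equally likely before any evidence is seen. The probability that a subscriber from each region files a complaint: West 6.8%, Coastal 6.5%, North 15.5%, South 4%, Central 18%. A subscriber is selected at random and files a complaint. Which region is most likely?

Since the prior is uniform, the posterior is proportional to the likelihood:
  West: 0.068
  Coastal: 0.065
  North: 0.155
  South: 0.04
  Central: 0.18
Sum = 0.508.
Largest term belongs to Central, so Central is most probable.

Central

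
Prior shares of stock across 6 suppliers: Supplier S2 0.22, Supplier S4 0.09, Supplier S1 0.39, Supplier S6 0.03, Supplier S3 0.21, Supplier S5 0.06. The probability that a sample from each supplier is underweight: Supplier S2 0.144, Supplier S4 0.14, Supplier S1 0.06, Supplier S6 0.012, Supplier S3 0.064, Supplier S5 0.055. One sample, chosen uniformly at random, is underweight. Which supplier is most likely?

Prior × likelihood for each hypothesis:
  Supplier S2: 0.22 × 0.144 = 0.03168
  Supplier S4: 0.09 × 0.14 = 0.0126
  Supplier S1: 0.39 × 0.06 = 0.0234
  Supplier S6: 0.03 × 0.012 = 0.00036
  Supplier S3: 0.21 × 0.064 = 0.01344
  Supplier S5: 0.06 × 0.055 = 0.0033
Sum = 0.08478.
Largest term belongs to Supplier S2, so Supplier S2 is most probable.

Supplier S2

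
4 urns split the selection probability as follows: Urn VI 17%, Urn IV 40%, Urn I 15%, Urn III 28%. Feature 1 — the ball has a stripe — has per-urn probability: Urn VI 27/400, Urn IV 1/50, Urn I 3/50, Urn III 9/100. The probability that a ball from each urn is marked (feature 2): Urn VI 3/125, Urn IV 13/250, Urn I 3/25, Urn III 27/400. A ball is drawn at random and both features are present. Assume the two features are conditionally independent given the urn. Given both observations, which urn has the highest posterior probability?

Urn III

By Bayes' rule, posterior ∝ prior × likelihood:
  Urn VI: 0.17 × 0.0675 × 0.024 = 0.0002754
  Urn IV: 0.4 × 0.02 × 0.052 = 0.000416
  Urn I: 0.15 × 0.06 × 0.12 = 0.00108
  Urn III: 0.28 × 0.09 × 0.0675 = 0.001701
Sum = 0.0034724.
Largest term belongs to Urn III, so Urn III is most probable.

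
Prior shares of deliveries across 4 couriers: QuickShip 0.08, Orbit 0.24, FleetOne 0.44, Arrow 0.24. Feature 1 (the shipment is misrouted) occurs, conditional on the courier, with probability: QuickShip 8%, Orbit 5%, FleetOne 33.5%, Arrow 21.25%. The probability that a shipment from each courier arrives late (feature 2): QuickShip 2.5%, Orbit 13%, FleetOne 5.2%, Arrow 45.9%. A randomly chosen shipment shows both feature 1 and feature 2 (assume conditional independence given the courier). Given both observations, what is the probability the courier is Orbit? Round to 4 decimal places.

Compute prior × likelihood for every hypothesis:
  QuickShip: 0.08 × 0.08 × 0.025 = 0.00016
  Orbit: 0.24 × 0.05 × 0.13 = 0.00156
  FleetOne: 0.44 × 0.335 × 0.052 = 0.0076648
  Arrow: 0.24 × 0.2125 × 0.459 = 0.023409
Total = 0.0327938.
P(Orbit | evidence) = 0.00156 / 0.0327938 ≈ 0.0476.

0.0476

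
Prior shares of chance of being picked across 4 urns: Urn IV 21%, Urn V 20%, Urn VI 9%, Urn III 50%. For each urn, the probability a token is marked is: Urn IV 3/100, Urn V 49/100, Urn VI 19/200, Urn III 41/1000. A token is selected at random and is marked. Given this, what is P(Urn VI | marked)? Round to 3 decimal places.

0.064

Compute prior × likelihood for every hypothesis:
  Urn IV: 0.21 × 0.03 = 0.0063
  Urn V: 0.2 × 0.49 = 0.098
  Urn VI: 0.09 × 0.095 = 0.00855
  Urn III: 0.5 × 0.041 = 0.0205
Normalizing constant = 0.13335.
P(Urn VI | evidence) = 0.00855 / 0.13335 ≈ 0.064.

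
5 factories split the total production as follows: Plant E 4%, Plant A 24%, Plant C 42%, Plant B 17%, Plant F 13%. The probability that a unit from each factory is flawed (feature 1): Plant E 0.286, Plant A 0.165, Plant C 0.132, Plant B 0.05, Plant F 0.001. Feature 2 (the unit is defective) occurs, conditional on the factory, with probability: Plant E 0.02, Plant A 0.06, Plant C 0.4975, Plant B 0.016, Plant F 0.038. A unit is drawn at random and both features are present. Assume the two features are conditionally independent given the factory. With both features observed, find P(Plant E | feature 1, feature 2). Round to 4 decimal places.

0.0075

By Bayes' rule, posterior ∝ prior × likelihood:
  Plant E: 0.04 × 0.286 × 0.02 = 0.0002288
  Plant A: 0.24 × 0.165 × 0.06 = 0.002376
  Plant C: 0.42 × 0.132 × 0.4975 = 0.0275814
  Plant B: 0.17 × 0.05 × 0.016 = 0.000136
  Plant F: 0.13 × 0.001 × 0.038 = 0.00000494
Normalizing constant = 0.03032714.
P(Plant E | evidence) = 0.0002288 / 0.03032714 ≈ 0.0075.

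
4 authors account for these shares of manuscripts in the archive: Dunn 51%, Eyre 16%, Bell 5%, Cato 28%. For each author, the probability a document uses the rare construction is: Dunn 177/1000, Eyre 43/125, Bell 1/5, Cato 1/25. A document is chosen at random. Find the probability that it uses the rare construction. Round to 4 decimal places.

0.1665

Compute prior × likelihood for every hypothesis:
  Dunn: 0.51 × 0.177 = 0.09027
  Eyre: 0.16 × 0.344 = 0.05504
  Bell: 0.05 × 0.2 = 0.01
  Cato: 0.28 × 0.04 = 0.0112
P(rare-form) = 0.09027 + 0.05504 + 0.01 + 0.0112 = 0.16651 → 0.1665.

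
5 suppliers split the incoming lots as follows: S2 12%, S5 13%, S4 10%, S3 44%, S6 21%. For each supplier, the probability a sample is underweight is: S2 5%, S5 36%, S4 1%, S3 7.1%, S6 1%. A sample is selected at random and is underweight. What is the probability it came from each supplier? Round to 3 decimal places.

S2 0.069, S5 0.537, S4 0.011, S3 0.359, S6 0.024

Prior × likelihood for each hypothesis:
  S2: 0.12 × 0.05 = 0.006
  S5: 0.13 × 0.36 = 0.0468
  S4: 0.1 × 0.01 = 0.001
  S3: 0.44 × 0.071 = 0.03124
  S6: 0.21 × 0.01 = 0.0021
Sum = 0.08714.
P(S2 | underweight) = 0.006/0.08714 ≈ 0.069
P(S5 | underweight) = 0.0468/0.08714 ≈ 0.537
P(S4 | underweight) = 0.001/0.08714 ≈ 0.011
P(S3 | underweight) = 0.03124/0.08714 ≈ 0.359
P(S6 | underweight) = 0.0021/0.08714 ≈ 0.024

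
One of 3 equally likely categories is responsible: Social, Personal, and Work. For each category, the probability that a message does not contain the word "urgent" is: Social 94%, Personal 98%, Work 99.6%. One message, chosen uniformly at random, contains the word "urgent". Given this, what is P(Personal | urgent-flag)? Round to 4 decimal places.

Taking complements, P(urgent-flag | each) = Social 0.06, Personal 0.02, Work 0.004.
With a uniform prior (1/3 each), posterior ∝ likelihood:
  Social: 0.06
  Personal: 0.02
  Work: 0.004
Normalizing constant = 0.084.
P(Personal | evidence) = 0.02 / 0.084 ≈ 0.2381.

0.2381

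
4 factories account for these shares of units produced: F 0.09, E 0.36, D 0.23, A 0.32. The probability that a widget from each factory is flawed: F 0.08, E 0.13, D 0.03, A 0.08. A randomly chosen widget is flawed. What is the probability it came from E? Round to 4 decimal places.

0.5410

Unnormalized posteriors (prior × likelihood):
  F: 0.09 × 0.08 = 0.0072
  E: 0.36 × 0.13 = 0.0468
  D: 0.23 × 0.03 = 0.0069
  A: 0.32 × 0.08 = 0.0256
Sum = 0.0865.
P(E | evidence) = 0.0468 / 0.0865 ≈ 0.5410.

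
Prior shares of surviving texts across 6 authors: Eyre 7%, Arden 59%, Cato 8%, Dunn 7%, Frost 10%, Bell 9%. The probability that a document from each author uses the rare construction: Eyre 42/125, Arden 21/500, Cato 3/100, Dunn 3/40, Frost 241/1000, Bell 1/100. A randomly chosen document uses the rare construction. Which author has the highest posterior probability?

Arden

By Bayes' rule, posterior ∝ prior × likelihood:
  Eyre: 0.07 × 0.336 = 0.02352
  Arden: 0.59 × 0.042 = 0.02478
  Cato: 0.08 × 0.03 = 0.0024
  Dunn: 0.07 × 0.075 = 0.00525
  Frost: 0.1 × 0.241 = 0.0241
  Bell: 0.09 × 0.01 = 0.0009
Total = 0.08095.
Largest term belongs to Arden, so Arden is most probable.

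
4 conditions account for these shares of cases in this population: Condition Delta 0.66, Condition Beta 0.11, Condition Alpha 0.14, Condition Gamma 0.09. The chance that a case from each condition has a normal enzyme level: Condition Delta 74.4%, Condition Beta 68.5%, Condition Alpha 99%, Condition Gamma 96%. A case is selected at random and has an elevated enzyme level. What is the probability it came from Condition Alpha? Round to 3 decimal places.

0.007

Taking complements, P(elevated | each) = Condition Delta 0.256, Condition Beta 0.315, Condition Alpha 0.01, Condition Gamma 0.04.
Unnormalized posteriors (prior × likelihood):
  Condition Delta: 0.66 × 0.256 = 0.16896
  Condition Beta: 0.11 × 0.315 = 0.03465
  Condition Alpha: 0.14 × 0.01 = 0.0014
  Condition Gamma: 0.09 × 0.04 = 0.0036
Sum = 0.20861.
P(Condition Alpha | evidence) = 0.0014 / 0.20861 ≈ 0.007.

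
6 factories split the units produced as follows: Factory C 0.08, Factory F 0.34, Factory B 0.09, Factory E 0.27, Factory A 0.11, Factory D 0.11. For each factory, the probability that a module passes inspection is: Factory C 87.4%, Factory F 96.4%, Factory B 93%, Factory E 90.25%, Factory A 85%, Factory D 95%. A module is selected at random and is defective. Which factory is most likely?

Factory E

Taking complements, P(defective | each) = Factory C 0.126, Factory F 0.036, Factory B 0.07, Factory E 0.0975, Factory A 0.15, Factory D 0.05.
Prior × likelihood for each hypothesis:
  Factory C: 0.08 × 0.126 = 0.01008
  Factory F: 0.34 × 0.036 = 0.01224
  Factory B: 0.09 × 0.07 = 0.0063
  Factory E: 0.27 × 0.0975 = 0.026325
  Factory A: 0.11 × 0.15 = 0.0165
  Factory D: 0.11 × 0.05 = 0.0055
Normalizing constant = 0.076945.
Largest term belongs to Factory E, so Factory E is most probable.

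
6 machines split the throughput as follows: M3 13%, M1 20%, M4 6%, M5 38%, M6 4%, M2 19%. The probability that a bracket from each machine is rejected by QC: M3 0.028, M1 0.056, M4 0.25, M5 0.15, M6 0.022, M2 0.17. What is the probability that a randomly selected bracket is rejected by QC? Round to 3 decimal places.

Compute prior × likelihood for every hypothesis:
  M3: 0.13 × 0.028 = 0.00364
  M1: 0.2 × 0.056 = 0.0112
  M4: 0.06 × 0.25 = 0.015
  M5: 0.38 × 0.15 = 0.057
  M6: 0.04 × 0.022 = 0.00088
  M2: 0.19 × 0.17 = 0.0323
P(rejected) = 0.00364 + 0.0112 + 0.015 + 0.057 + 0.00088 + 0.0323 = 0.12002 → 0.120.

0.120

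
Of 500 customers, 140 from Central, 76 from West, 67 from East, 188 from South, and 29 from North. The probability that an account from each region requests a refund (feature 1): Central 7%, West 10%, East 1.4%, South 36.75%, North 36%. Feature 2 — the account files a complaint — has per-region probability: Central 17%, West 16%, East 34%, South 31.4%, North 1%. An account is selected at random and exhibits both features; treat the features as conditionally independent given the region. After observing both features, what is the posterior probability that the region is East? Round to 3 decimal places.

Prior × likelihood for each hypothesis:
  Central: 0.28 × 0.07 × 0.17 = 0.003332
  West: 0.152 × 0.1 × 0.16 = 0.002432
  East: 0.134 × 0.014 × 0.34 = 0.00063784
  South: 0.376 × 0.3675 × 0.314 = 0.04338852
  North: 0.058 × 0.36 × 0.01 = 0.0002088
Sum = 0.04999916.
P(East | evidence) = 0.00063784 / 0.04999916 ≈ 0.013.

0.013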